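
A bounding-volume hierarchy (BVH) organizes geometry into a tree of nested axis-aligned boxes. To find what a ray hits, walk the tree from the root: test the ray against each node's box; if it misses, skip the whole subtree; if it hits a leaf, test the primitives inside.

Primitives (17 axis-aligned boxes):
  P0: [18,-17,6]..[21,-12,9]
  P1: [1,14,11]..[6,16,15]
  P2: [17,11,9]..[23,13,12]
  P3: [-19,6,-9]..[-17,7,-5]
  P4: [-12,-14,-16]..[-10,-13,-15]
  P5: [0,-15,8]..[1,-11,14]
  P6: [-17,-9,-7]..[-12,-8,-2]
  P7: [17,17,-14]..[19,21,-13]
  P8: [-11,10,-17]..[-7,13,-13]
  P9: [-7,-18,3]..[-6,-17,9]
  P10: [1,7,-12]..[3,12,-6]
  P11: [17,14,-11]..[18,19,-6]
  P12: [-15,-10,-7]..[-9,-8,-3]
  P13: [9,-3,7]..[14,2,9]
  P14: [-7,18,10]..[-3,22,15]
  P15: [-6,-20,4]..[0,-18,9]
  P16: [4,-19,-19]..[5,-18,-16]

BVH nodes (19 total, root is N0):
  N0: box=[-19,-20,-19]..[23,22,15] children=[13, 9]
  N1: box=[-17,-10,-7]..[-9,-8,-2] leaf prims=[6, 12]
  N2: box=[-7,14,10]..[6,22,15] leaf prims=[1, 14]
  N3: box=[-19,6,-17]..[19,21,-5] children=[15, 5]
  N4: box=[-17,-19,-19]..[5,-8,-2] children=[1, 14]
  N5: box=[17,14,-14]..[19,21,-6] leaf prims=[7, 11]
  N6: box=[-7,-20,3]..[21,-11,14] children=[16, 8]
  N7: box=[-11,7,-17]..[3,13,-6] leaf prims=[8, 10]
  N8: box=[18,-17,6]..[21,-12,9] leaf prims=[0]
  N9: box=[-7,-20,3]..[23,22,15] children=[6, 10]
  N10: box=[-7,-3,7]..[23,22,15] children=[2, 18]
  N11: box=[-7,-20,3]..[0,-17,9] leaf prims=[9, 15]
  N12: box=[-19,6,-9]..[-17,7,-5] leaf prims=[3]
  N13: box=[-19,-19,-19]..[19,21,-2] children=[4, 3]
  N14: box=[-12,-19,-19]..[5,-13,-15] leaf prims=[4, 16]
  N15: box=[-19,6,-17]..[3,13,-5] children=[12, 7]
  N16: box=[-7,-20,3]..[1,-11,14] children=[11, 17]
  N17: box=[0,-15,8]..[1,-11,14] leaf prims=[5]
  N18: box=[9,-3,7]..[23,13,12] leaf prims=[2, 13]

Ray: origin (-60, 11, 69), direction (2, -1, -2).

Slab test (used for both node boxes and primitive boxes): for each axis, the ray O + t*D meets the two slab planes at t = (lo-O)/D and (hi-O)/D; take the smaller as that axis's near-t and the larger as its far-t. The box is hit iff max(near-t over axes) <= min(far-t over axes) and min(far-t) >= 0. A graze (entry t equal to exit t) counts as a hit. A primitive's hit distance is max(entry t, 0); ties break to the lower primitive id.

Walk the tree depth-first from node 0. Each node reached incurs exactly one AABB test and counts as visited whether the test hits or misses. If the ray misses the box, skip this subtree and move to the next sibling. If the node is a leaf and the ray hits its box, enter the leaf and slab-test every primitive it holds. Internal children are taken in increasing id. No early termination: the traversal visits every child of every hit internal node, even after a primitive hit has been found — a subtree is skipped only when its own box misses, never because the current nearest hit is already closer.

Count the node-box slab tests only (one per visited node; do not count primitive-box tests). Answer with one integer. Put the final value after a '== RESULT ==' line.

Trace the traversal:
N0 x:[41/2,83/2] y:[-11,31] z:[27,44] -> hit [27,31], descend [9, 13]
  N9 x:[53/2,83/2] y:[-11,31] z:[27,33] -> hit [27,31], descend [6, 10]
    N6 x:[53/2,81/2] y:[22,31] z:[55/2,33] -> hit [55/2,31], descend [8, 16]
      N8 x:[39,81/2] y:[23,28] z:[30,63/2] -> miss, prune
      N16 x:[53/2,61/2] y:[22,31] z:[55/2,33] -> hit [55/2,61/2], descend [11, 17]
        N11 x:[53/2,30] y:[28,31] z:[30,33] -> hit [30,30] leaf, test {P9(miss), P15@t=30}
        N17 x:[30,61/2] y:[22,26] z:[55/2,61/2] -> miss, prune
    N10 x:[53/2,83/2] y:[-11,14] z:[27,31] -> miss, prune
  N13 x:[41/2,79/2] y:[-10,30] z:[71/2,44] -> miss, prune

Summary -> nodes [0, 9, 6, 8, 16, 11, 17, 10, 13]; box-tests=9; leaf-entries=1; first=P15

== RESULT ==
9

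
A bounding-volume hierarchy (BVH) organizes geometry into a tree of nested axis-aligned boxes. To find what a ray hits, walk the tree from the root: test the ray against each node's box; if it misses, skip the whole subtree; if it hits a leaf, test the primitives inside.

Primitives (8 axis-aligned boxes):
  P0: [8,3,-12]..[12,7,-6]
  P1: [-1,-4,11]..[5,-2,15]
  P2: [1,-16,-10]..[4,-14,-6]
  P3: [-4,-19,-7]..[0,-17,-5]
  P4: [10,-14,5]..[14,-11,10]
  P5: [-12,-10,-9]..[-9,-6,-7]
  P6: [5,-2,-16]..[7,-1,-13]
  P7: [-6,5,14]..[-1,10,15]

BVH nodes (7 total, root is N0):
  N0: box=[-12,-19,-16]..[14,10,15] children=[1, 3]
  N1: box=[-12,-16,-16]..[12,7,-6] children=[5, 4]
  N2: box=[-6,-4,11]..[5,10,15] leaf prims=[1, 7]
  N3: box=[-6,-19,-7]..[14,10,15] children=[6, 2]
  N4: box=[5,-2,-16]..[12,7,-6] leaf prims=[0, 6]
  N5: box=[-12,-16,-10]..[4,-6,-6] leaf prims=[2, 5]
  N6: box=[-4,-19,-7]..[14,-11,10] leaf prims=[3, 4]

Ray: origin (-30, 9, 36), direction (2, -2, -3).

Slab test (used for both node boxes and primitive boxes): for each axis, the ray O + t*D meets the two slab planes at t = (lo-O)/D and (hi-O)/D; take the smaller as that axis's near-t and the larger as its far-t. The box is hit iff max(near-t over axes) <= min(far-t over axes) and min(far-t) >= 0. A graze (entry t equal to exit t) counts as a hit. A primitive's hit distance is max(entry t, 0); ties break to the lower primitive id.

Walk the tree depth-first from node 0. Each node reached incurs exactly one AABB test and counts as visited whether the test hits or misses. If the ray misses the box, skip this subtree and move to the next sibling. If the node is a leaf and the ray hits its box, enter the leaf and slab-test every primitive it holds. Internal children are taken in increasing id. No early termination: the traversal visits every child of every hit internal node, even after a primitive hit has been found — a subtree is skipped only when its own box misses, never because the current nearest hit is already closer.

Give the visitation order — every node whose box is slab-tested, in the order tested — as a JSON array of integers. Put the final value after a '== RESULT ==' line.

Trace the traversal:
N0 x:[9,22] y:[-1/2,14] z:[7,52/3] -> hit [9,14], descend [1, 3]
  N1 x:[9,21] y:[1,25/2] z:[14,52/3] -> miss, prune
  N3 x:[12,22] y:[-1/2,14] z:[7,43/3] -> hit [12,14], descend [2, 6]
    N2 x:[12,35/2] y:[-1/2,13/2] z:[7,25/3] -> miss, prune
    N6 x:[13,22] y:[10,14] z:[26/3,43/3] -> hit [13,14] leaf, test {P3@t=41/3, P4(miss)}

order=[0, 1, 3, 2, 6]  |boxes|=5  |leaves|=1  hit=P3

== RESULT ==
[0, 1, 3, 2, 6]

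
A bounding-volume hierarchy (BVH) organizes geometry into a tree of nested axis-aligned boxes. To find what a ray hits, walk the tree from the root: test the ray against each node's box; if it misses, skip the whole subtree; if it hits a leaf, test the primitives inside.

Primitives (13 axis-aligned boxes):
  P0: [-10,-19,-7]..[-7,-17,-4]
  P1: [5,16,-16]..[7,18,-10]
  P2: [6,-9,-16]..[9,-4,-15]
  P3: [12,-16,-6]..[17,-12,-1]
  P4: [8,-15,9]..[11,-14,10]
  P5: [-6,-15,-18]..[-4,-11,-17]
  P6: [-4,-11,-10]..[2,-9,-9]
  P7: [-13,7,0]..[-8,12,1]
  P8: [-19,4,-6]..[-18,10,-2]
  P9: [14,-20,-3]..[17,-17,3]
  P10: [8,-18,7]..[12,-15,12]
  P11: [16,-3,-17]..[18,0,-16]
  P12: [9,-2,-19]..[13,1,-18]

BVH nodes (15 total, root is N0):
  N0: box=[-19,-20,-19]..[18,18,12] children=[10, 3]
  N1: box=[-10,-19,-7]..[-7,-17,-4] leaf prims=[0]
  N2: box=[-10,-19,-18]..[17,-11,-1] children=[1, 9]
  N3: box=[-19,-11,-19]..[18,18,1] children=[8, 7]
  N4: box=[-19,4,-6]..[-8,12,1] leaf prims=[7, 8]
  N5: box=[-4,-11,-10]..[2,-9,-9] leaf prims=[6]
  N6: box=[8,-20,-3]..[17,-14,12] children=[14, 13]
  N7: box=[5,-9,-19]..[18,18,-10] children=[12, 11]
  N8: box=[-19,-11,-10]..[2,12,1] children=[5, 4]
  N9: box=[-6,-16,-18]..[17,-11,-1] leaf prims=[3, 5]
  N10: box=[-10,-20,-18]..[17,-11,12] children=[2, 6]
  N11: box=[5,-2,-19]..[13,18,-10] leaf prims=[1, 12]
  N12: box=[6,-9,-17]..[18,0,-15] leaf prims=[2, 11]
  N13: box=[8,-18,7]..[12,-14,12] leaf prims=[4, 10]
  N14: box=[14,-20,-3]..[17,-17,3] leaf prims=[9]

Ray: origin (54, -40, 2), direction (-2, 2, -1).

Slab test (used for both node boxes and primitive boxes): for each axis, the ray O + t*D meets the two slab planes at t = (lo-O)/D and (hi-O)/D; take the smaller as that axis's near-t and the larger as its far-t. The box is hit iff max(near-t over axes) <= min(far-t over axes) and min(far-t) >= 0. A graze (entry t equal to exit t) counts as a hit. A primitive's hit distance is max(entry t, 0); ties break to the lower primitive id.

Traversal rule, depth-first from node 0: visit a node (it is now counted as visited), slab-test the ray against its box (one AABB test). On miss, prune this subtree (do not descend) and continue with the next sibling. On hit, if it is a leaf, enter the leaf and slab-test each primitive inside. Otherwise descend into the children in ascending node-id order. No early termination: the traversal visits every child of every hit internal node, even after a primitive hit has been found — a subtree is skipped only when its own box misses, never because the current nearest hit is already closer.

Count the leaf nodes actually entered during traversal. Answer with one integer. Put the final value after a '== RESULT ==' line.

Trace the traversal:
N0 x:[18,73/2] y:[10,29] z:[-10,21] -> hit [18,21], descend [3, 10]
  N3 x:[18,73/2] y:[29/2,29] z:[1,21] -> hit [18,21], descend [7, 8]
    N7 x:[18,49/2] y:[31/2,29] z:[12,21] -> hit [18,21], descend [11, 12]
      N11 x:[41/2,49/2] y:[19,29] z:[12,21] -> hit [41/2,21] leaf, test {P1(miss), P12@t=41/2}
      N12 x:[18,24] y:[31/2,20] z:[17,19] -> hit [18,19] leaf, test {P2(miss), P11@t=37/2}
    N8 x:[26,73/2] y:[29/2,26] z:[1,12] -> miss, prune
  N10 x:[37/2,32] y:[10,29/2] z:[-10,20] -> miss, prune

Summary -> nodes [0, 3, 7, 11, 12, 8, 10]; box-tests=7; leaf-entries=2; first=P11

== RESULT ==
2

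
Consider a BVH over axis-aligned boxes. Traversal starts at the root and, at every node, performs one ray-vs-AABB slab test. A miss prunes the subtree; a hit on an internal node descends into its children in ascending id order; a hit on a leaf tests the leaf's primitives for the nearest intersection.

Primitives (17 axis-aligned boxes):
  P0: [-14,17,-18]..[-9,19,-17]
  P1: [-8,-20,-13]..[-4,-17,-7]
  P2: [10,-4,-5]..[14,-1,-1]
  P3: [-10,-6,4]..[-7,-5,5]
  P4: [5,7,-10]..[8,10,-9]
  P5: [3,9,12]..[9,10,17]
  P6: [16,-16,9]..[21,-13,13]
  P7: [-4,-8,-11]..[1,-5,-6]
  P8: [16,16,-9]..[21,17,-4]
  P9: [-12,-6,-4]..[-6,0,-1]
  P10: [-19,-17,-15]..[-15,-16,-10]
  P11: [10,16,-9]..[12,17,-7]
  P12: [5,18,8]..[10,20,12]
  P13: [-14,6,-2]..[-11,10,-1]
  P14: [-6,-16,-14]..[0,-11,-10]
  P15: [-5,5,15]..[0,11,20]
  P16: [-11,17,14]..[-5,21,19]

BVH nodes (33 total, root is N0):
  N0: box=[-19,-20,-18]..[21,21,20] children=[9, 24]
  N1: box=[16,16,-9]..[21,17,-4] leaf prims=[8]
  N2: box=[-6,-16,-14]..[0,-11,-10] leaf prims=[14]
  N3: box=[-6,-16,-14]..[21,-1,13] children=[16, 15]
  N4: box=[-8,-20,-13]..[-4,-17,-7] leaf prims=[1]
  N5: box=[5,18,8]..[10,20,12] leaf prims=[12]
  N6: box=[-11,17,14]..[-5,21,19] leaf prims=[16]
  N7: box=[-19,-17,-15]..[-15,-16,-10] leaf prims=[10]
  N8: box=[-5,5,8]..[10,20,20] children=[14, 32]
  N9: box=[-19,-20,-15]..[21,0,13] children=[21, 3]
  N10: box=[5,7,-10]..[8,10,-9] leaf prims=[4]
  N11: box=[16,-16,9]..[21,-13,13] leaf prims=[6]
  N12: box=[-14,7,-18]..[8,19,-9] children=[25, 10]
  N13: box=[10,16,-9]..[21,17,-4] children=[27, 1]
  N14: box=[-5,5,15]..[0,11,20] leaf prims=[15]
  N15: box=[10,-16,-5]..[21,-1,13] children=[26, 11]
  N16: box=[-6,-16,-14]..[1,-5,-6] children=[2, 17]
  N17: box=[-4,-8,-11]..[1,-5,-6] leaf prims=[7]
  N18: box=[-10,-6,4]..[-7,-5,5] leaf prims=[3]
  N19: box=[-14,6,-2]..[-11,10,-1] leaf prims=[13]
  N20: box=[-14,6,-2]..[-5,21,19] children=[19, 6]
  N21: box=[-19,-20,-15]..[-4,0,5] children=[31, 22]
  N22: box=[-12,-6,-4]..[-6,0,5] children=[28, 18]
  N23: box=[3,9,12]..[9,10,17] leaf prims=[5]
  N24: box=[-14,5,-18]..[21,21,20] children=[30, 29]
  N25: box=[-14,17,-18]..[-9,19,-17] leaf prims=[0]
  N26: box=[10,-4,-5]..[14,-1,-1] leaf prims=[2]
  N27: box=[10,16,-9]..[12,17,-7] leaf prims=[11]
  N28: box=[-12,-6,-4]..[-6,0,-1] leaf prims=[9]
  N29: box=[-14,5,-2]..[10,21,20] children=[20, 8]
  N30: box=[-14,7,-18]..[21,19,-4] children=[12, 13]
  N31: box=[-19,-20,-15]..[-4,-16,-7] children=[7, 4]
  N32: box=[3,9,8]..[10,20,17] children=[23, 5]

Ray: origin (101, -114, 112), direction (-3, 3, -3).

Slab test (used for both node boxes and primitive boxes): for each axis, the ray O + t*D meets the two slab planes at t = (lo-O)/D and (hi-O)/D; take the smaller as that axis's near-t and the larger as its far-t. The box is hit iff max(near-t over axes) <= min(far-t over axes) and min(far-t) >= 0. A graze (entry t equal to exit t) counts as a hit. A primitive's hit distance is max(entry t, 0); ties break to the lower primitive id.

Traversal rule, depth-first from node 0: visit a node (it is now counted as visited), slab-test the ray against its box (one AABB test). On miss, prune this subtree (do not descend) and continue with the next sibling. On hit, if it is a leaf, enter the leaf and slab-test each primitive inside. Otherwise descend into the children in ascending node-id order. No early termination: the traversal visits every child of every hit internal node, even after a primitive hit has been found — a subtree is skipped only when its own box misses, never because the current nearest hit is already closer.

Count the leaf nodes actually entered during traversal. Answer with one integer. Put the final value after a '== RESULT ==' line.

Trace the traversal:
N0 x:[80/3,40] y:[94/3,45] z:[92/3,130/3] -> hit [94/3,40], descend [9, 24]
  N9 x:[80/3,40] y:[94/3,38] z:[33,127/3] -> hit [33,38], descend [3, 21]
    N3 x:[80/3,107/3] y:[98/3,113/3] z:[33,42] -> hit [33,107/3], descend [15, 16]
      N15 x:[80/3,91/3] y:[98/3,113/3] z:[33,39] -> miss, prune
      N16 x:[100/3,107/3] y:[98/3,109/3] z:[118/3,42] -> miss, prune
    N21 x:[35,40] y:[94/3,38] z:[107/3,127/3] -> hit [107/3,38], descend [22, 31]
      N22 x:[107/3,113/3] y:[36,38] z:[107/3,116/3] -> hit [36,113/3], descend [18, 28]
        N18 x:[36,37] y:[36,109/3] z:[107/3,36] -> hit [36,36] leaf, test {P3@t=36}
        N28 x:[107/3,113/3] y:[36,38] z:[113/3,116/3] -> hit [113/3,113/3] leaf, test {P9@t=113/3}
      N31 x:[35,40] y:[94/3,98/3] z:[119/3,127/3] -> miss, prune
  N24 x:[80/3,115/3] y:[119/3,45] z:[92/3,130/3] -> miss, prune

Visited [0, 9, 3, 15, 16, 21, 22, 18, 28, 31, 24]. Tests: 11 box, 2 leaf. Nearest: P3.

== RESULT ==
2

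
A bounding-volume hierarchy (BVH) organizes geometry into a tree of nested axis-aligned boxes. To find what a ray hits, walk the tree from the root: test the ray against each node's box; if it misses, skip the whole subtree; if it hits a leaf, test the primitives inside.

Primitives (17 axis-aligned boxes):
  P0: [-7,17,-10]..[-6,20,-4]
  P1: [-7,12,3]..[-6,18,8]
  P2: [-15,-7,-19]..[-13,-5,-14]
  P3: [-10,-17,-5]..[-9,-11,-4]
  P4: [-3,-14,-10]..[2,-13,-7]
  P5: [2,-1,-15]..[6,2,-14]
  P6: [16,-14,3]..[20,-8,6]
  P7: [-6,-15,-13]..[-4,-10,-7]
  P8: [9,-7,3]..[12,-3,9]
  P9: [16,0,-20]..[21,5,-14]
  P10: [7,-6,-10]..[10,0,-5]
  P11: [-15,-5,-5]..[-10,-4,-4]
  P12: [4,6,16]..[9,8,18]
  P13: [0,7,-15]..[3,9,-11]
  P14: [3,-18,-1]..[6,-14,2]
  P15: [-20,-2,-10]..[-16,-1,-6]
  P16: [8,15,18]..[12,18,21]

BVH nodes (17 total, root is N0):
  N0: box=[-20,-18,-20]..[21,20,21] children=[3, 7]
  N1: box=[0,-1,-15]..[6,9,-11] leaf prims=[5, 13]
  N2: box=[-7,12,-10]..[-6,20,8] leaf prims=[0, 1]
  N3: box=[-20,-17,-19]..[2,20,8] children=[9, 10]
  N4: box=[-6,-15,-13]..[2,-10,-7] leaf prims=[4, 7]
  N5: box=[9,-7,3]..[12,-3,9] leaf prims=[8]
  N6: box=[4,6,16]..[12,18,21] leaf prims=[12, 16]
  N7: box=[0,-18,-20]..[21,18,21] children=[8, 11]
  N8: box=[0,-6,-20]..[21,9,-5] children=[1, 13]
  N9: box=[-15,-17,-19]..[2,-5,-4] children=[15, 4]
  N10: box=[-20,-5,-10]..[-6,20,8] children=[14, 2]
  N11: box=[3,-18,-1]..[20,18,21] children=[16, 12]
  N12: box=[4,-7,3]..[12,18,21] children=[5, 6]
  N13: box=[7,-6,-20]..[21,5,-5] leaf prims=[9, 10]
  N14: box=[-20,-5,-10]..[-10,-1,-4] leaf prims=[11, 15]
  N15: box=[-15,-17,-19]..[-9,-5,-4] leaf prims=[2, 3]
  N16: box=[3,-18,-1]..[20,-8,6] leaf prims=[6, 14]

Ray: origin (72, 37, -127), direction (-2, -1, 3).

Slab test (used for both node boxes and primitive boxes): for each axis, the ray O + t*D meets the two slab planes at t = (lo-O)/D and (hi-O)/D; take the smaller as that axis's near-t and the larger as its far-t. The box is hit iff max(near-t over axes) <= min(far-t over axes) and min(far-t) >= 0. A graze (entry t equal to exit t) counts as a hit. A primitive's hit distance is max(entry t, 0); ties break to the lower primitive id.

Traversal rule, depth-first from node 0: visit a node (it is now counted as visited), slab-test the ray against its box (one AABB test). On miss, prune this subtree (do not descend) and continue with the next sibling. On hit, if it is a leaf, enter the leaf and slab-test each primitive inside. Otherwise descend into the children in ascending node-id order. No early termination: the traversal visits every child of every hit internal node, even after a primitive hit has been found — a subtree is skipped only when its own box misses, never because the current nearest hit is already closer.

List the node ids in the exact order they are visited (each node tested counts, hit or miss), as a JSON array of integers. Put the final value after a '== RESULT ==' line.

Trace the traversal:
N0 x:[51/2,46] y:[17,55] z:[107/3,148/3] -> hit [107/3,46], descend [3, 7]
  N3 x:[35,46] y:[17,54] z:[36,45] -> hit [36,45], descend [9, 10]
    N9 x:[35,87/2] y:[42,54] z:[36,41] -> miss, prune
    N10 x:[39,46] y:[17,42] z:[39,45] -> hit [39,42], descend [2, 14]
      N2 x:[39,79/2] y:[17,25] z:[39,45] -> miss, prune
      N14 x:[41,46] y:[38,42] z:[39,41] -> hit [41,41] leaf, test {P11@t=41, P15(miss)}
  N7 x:[51/2,36] y:[19,55] z:[107/3,148/3] -> hit [107/3,36], descend [8, 11]
    N8 x:[51/2,36] y:[28,43] z:[107/3,122/3] -> hit [107/3,36], descend [1, 13]
      N1 x:[33,36] y:[28,38] z:[112/3,116/3] -> miss, prune
      N13 x:[51/2,65/2] y:[32,43] z:[107/3,122/3] -> miss, prune
    N11 x:[26,69/2] y:[19,55] z:[42,148/3] -> miss, prune

Summary -> nodes [0, 3, 9, 10, 2, 14, 7, 8, 1, 13, 11]; box-tests=11; leaf-entries=1; first=P11

== RESULT ==
[0, 3, 9, 10, 2, 14, 7, 8, 1, 13, 11]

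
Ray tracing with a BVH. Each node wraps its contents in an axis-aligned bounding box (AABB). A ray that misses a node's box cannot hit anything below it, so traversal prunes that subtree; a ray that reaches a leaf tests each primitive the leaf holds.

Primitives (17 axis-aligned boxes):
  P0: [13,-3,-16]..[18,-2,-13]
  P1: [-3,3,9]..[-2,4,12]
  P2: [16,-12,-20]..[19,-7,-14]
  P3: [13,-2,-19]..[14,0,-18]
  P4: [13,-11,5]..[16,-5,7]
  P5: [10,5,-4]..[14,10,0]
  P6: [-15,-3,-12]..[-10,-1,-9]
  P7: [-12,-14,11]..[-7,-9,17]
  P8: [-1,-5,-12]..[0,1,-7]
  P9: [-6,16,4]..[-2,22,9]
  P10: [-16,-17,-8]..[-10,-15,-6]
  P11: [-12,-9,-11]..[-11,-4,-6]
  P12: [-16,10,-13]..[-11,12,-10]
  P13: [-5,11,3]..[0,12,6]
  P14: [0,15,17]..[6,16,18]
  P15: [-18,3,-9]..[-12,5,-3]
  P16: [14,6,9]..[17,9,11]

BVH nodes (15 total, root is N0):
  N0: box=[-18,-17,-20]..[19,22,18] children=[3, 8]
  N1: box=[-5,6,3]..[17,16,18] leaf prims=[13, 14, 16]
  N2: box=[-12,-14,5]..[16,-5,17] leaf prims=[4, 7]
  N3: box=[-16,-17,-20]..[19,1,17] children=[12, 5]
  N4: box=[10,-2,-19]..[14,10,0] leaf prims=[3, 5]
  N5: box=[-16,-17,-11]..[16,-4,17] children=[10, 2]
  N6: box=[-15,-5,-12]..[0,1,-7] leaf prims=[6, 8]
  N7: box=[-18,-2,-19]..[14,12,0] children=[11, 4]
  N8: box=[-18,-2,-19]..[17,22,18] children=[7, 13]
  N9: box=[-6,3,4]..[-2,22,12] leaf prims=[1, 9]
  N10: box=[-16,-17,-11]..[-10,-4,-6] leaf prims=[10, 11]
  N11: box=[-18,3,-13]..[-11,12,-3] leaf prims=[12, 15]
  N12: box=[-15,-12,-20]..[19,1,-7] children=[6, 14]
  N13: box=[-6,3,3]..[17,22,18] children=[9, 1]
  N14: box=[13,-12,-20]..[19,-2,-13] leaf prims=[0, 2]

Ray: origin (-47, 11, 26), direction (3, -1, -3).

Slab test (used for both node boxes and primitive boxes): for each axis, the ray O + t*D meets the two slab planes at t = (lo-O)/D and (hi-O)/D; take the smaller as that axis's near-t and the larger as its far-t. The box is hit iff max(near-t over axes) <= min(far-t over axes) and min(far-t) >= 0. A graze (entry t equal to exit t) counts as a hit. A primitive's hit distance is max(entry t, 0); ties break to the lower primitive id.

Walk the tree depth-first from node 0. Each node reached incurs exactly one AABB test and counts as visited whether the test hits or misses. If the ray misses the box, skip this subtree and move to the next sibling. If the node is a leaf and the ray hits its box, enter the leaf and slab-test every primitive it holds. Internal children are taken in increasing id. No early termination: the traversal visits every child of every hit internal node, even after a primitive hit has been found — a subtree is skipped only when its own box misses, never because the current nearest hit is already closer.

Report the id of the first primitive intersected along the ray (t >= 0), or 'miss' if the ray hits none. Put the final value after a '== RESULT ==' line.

Walk:
N0 x:[29/3,22] y:[-11,28] z:[8/3,46/3] -> hit [29/3,46/3], descend [3, 8]
  N3 x:[31/3,22] y:[10,28] z:[3,46/3] -> hit [31/3,46/3], descend [5, 12]
    N5 x:[31/3,21] y:[15,28] z:[3,37/3] -> miss, prune
    N12 x:[32/3,22] y:[10,23] z:[11,46/3] -> hit [11,46/3], descend [6, 14]
      N6 x:[32/3,47/3] y:[10,16] z:[11,38/3] -> hit [11,38/3] leaf, test {P6@t=12, P8(miss)}
      N14 x:[20,22] y:[13,23] z:[13,46/3] -> miss, prune
  N8 x:[29/3,64/3] y:[-11,13] z:[8/3,15] -> hit [29/3,13], descend [7, 13]
    N7 x:[29/3,61/3] y:[-1,13] z:[26/3,15] -> hit [29/3,13], descend [4, 11]
      N4 x:[19,61/3] y:[1,13] z:[26/3,15] -> miss, prune
      N11 x:[29/3,12] y:[-1,8] z:[29/3,13] -> miss, prune
    N13 x:[41/3,64/3] y:[-11,8] z:[8/3,23/3] -> miss, prune

order=[0, 3, 5, 12, 6, 14, 8, 7, 4, 11, 13]  |boxes|=11  |leaves|=1  hit=P6

== RESULT ==
6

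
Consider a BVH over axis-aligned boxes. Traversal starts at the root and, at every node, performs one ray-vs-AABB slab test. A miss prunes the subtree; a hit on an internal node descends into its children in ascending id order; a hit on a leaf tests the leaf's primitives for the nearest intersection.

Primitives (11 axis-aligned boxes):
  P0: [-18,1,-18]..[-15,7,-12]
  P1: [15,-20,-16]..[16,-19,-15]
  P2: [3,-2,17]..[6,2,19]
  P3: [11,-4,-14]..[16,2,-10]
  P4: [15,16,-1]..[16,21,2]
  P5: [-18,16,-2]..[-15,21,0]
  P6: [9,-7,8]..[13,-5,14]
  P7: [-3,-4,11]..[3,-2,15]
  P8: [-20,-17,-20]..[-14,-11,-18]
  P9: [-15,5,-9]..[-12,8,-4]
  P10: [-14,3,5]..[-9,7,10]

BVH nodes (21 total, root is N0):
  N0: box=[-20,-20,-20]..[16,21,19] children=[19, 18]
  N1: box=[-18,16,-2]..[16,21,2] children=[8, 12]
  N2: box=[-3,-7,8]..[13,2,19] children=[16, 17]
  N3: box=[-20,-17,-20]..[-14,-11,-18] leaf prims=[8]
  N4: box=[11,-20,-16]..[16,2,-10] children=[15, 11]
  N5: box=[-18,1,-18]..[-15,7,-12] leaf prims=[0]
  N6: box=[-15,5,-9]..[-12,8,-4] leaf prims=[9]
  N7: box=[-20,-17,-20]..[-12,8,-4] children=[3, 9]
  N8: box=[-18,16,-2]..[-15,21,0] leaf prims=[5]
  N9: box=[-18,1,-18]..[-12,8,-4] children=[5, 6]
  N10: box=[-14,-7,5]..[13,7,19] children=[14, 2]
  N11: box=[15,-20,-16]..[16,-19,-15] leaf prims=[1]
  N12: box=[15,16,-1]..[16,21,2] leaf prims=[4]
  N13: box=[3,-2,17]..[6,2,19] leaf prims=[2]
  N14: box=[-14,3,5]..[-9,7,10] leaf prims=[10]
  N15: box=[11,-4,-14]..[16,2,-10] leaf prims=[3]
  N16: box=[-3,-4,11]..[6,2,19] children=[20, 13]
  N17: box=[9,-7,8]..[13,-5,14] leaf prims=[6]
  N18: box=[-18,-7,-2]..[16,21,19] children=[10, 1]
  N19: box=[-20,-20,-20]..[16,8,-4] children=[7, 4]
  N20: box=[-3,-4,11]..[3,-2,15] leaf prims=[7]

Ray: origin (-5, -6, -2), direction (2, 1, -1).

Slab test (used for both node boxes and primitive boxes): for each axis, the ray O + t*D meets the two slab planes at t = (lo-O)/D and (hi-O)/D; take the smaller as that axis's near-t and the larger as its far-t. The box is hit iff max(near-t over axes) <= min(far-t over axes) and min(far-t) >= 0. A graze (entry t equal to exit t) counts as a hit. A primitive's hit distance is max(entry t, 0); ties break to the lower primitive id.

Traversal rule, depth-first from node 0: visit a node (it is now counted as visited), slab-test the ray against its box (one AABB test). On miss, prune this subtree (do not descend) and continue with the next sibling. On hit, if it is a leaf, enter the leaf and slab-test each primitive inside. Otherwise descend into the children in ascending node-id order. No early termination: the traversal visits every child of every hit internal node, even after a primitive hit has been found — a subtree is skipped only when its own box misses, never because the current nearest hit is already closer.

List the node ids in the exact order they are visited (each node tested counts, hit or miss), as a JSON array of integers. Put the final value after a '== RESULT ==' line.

Traverse from the root:
N0 x:[-15/2,21/2] y:[-14,27] z:[-21,18] -> hit [-15/2,21/2], descend [18, 19]
  N18 x:[-13/2,21/2] y:[-1,27] z:[-21,0] -> hit [-1,0], descend [1, 10]
    N1 x:[-13/2,21/2] y:[22,27] z:[-4,0] -> miss, prune
    N10 x:[-9/2,9] y:[-1,13] z:[-21,-7] -> miss, prune
  N19 x:[-15/2,21/2] y:[-14,14] z:[2,18] -> hit [2,21/2], descend [4, 7]
    N4 x:[8,21/2] y:[-14,8] z:[8,14] -> hit [8,8], descend [11, 15]
      N11 x:[10,21/2] y:[-14,-13] z:[13,14] -> miss, prune
      N15 x:[8,21/2] y:[2,8] z:[8,12] -> hit [8,8] leaf, test {P3@t=8}
    N7 x:[-15/2,-7/2] y:[-11,14] z:[2,18] -> miss, prune

9 AABB tests over nodes [0, 18, 1, 10, 19, 4, 11, 15, 7]; 1 leaf entered; closest P3.

== RESULT ==
[0, 18, 1, 10, 19, 4, 11, 15, 7]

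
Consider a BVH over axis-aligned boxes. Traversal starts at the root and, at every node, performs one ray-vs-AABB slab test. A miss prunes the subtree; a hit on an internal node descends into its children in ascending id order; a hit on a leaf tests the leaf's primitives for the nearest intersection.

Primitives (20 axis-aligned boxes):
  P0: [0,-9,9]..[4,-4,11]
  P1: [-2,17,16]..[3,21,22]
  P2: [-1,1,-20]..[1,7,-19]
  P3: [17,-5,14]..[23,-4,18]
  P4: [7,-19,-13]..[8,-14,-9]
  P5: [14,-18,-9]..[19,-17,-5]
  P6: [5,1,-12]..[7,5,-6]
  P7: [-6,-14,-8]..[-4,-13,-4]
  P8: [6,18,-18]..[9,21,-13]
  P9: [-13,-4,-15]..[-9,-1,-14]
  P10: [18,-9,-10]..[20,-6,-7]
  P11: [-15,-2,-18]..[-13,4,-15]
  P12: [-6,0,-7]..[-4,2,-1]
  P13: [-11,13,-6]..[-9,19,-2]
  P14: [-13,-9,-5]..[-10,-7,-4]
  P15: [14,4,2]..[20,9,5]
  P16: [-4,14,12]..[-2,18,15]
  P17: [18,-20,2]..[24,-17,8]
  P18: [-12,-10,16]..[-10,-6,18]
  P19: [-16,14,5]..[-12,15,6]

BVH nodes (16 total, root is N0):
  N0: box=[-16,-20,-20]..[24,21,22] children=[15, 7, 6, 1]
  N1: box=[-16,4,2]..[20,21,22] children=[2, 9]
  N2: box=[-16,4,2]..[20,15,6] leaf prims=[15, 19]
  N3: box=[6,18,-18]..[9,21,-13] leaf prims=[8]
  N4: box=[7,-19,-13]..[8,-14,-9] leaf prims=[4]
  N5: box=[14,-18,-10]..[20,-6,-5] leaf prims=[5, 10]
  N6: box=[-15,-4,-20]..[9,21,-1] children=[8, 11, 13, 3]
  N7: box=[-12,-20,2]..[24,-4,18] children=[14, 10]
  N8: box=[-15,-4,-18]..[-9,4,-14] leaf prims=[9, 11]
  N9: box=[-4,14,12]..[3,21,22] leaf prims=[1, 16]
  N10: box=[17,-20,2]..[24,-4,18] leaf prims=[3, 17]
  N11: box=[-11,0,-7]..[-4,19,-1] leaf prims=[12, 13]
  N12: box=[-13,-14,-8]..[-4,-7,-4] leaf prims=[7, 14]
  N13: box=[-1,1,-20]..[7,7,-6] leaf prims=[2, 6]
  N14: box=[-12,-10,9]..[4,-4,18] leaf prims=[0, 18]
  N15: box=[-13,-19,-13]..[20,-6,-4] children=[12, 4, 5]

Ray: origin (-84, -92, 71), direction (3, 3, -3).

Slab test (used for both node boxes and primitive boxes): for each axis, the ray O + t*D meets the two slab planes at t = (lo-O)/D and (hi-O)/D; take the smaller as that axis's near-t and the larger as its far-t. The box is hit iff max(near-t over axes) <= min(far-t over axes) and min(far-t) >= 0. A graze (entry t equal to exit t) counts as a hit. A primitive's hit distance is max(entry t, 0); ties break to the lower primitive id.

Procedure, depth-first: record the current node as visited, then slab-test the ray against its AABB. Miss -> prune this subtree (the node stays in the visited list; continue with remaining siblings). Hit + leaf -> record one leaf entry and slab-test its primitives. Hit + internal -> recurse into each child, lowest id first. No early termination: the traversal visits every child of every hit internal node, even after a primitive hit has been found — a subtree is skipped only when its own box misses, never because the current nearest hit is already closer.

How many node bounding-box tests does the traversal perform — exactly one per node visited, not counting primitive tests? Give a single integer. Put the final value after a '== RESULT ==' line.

Trace the traversal:
N0 x:[68/3,36] y:[24,113/3] z:[49/3,91/3] -> hit [24,91/3], descend [1, 6, 7, 15]
  N1 x:[68/3,104/3] y:[32,113/3] z:[49/3,23] -> miss, prune
  N6 x:[23,31] y:[88/3,113/3] z:[24,91/3] -> hit [88/3,91/3], descend [3, 8, 11, 13]
    N3 x:[30,31] y:[110/3,113/3] z:[28,89/3] -> miss, prune
    N8 x:[23,25] y:[88/3,32] z:[85/3,89/3] -> miss, prune
    N11 x:[73/3,80/3] y:[92/3,37] z:[24,26] -> miss, prune
    N13 x:[83/3,91/3] y:[31,33] z:[77/3,91/3] -> miss, prune
  N7 x:[24,36] y:[24,88/3] z:[53/3,23] -> miss, prune
  N15 x:[71/3,104/3] y:[73/3,86/3] z:[25,28] -> hit [25,28], descend [4, 5, 12]
    N4 x:[91/3,92/3] y:[73/3,26] z:[80/3,28] -> miss, prune
    N5 x:[98/3,104/3] y:[74/3,86/3] z:[76/3,27] -> miss, prune
    N12 x:[71/3,80/3] y:[26,85/3] z:[25,79/3] -> hit [26,79/3] leaf, test {P7@t=26, P14(miss)}

Visited [0, 1, 6, 3, 8, 11, 13, 7, 15, 4, 5, 12]. Tests: 12 box, 1 leaf. Nearest: P7.

== RESULT ==
12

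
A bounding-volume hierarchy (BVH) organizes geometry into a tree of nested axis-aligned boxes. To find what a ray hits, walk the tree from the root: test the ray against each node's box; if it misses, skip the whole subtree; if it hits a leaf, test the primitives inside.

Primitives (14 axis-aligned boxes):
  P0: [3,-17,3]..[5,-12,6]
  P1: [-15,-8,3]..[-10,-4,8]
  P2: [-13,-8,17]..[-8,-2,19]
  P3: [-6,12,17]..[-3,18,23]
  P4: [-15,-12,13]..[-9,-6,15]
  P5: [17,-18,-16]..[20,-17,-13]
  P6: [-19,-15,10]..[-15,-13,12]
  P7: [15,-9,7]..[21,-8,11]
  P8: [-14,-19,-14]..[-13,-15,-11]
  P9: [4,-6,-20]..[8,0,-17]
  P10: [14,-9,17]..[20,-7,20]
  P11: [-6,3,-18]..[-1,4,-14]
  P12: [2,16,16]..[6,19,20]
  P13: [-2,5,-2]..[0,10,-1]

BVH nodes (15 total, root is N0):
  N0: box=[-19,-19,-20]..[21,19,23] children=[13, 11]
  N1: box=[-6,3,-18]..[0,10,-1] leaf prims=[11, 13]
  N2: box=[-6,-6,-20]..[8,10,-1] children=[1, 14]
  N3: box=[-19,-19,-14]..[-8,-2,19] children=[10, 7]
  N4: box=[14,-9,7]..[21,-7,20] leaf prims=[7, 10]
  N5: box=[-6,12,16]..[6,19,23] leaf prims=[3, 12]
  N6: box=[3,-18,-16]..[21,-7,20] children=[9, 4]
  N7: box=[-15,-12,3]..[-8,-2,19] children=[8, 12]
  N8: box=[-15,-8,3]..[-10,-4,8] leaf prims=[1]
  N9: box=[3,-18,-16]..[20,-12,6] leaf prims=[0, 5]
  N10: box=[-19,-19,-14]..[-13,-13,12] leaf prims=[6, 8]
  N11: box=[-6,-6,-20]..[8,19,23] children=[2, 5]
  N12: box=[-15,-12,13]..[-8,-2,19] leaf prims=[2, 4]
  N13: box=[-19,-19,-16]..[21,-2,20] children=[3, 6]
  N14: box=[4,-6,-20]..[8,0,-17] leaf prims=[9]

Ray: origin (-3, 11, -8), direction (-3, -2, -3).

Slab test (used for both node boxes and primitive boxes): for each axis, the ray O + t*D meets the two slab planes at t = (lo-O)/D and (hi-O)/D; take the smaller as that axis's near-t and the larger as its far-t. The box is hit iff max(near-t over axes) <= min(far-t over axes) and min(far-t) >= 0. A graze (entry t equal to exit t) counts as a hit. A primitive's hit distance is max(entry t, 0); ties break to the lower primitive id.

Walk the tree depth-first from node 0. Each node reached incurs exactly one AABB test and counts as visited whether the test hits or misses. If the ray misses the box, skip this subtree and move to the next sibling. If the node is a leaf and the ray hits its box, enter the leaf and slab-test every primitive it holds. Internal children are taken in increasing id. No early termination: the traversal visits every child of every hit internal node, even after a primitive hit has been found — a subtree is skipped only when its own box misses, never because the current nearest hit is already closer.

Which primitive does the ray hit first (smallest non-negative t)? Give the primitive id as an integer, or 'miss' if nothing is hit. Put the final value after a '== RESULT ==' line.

Traverse from the root:
N0 x:[-8,16/3] y:[-4,15] z:[-31/3,4] -> hit [-4,4], descend [11, 13]
  N11 x:[-11/3,1] y:[-4,17/2] z:[-31/3,4] -> hit [-11/3,1], descend [2, 5]
    N2 x:[-11/3,1] y:[1/2,17/2] z:[-7/3,4] -> hit [1/2,1], descend [1, 14]
      N1 x:[-1,1] y:[1/2,4] z:[-7/3,10/3] -> hit [1/2,1] leaf, test {P11(miss), P13(miss)}
      N14 x:[-11/3,-7/3] y:[11/2,17/2] z:[3,4] -> miss, prune
    N5 x:[-3,1] y:[-4,-1/2] z:[-31/3,-8] -> miss, prune
  N13 x:[-8,16/3] y:[13/2,15] z:[-28/3,8/3] -> miss, prune

order=[0, 11, 2, 1, 14, 5, 13]  |boxes|=7  |leaves|=1  hit=miss

== RESULT ==
miss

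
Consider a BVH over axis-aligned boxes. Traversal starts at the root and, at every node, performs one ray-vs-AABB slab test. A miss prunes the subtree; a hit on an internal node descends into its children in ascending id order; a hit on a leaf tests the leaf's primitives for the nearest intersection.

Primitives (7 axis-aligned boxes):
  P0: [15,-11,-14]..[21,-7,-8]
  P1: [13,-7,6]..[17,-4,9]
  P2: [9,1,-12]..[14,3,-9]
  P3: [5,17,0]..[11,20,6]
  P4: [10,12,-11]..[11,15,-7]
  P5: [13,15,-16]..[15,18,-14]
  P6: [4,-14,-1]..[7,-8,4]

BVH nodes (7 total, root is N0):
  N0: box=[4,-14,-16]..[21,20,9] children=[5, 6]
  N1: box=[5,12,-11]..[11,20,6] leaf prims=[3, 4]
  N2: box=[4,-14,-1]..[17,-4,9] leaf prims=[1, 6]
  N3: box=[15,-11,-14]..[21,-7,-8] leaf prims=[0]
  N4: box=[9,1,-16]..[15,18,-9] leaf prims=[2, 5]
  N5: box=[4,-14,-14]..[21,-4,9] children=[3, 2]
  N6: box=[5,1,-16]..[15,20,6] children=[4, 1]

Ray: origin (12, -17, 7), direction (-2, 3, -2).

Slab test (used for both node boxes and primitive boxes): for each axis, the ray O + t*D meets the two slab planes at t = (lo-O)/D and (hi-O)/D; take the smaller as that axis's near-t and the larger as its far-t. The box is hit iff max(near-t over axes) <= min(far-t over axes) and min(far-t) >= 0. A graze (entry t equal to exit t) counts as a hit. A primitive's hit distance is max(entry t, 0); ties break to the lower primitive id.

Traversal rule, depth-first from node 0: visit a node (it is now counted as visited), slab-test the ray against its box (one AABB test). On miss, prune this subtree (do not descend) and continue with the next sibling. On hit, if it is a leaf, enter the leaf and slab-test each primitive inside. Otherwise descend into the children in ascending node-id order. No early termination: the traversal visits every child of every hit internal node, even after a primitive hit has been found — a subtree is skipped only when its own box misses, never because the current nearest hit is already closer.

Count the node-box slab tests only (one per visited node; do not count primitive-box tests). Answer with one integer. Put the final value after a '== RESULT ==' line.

Traverse from the root:
N0 x:[-9/2,4] y:[1,37/3] z:[-1,23/2] -> hit [1,4], descend [5, 6]
  N5 x:[-9/2,4] y:[1,13/3] z:[-1,21/2] -> hit [1,4], descend [2, 3]
    N2 x:[-5/2,4] y:[1,13/3] z:[-1,4] -> hit [1,4] leaf, test {P1(miss), P6@t=5/2}
    N3 x:[-9/2,-3/2] y:[2,10/3] z:[15/2,21/2] -> miss, prune
  N6 x:[-3/2,7/2] y:[6,37/3] z:[1/2,23/2] -> miss, prune

Visited [0, 5, 2, 3, 6]. Tests: 5 box, 1 leaf. Nearest: P6.

== RESULT ==
5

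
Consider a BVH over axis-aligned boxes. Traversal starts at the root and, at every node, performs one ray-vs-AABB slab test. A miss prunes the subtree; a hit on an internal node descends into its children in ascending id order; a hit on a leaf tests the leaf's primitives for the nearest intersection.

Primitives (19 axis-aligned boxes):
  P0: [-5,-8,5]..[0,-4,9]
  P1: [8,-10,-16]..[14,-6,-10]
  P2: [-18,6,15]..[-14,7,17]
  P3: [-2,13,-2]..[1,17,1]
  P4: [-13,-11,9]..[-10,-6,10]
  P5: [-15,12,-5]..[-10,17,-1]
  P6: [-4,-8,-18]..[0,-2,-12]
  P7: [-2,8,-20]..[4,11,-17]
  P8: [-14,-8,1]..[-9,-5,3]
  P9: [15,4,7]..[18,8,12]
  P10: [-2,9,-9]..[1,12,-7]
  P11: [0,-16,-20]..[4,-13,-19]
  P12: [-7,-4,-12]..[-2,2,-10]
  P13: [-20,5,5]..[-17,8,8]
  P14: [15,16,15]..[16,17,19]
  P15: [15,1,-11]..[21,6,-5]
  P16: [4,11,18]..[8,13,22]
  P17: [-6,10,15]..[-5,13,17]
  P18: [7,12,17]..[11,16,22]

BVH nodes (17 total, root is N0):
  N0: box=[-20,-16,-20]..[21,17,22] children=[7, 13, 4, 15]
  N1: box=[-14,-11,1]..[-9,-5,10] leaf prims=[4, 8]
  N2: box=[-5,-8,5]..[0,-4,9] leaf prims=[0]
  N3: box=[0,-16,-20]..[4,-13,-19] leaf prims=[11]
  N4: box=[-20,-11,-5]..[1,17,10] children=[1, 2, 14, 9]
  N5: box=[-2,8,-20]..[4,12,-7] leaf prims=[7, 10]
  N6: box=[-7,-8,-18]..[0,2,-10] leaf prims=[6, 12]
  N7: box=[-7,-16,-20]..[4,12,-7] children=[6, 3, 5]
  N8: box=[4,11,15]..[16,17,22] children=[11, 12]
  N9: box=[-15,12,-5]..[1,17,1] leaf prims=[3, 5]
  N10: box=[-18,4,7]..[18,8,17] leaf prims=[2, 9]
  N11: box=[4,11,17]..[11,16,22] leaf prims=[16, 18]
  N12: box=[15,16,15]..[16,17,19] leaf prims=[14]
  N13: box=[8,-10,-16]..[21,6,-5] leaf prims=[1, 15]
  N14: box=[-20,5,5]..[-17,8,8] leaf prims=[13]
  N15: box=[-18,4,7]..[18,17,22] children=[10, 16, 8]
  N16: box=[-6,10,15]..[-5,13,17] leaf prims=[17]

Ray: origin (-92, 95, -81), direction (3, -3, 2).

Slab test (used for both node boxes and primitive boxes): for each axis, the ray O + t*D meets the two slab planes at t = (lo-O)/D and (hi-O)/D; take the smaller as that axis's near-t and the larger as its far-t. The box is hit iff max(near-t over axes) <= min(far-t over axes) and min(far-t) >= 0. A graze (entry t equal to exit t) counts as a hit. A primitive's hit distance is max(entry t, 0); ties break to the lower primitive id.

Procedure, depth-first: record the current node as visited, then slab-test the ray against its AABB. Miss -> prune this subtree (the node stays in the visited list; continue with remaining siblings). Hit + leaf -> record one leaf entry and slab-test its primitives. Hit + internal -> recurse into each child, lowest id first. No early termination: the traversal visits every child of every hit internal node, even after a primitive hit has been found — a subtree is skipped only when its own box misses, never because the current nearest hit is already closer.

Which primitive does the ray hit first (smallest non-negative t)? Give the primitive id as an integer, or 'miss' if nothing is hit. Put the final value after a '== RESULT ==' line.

Traverse from the root:
N0 x:[24,113/3] y:[26,37] z:[61/2,103/2] -> hit [61/2,37], descend [4, 7, 13, 15]
  N4 x:[24,31] y:[26,106/3] z:[38,91/2] -> miss, prune
  N7 x:[85/3,32] y:[83/3,37] z:[61/2,37] -> hit [61/2,32], descend [3, 5, 6]
    N3 x:[92/3,32] y:[36,37] z:[61/2,31] -> miss, prune
    N5 x:[30,32] y:[83/3,29] z:[61/2,37] -> miss, prune
    N6 x:[85/3,92/3] y:[31,103/3] z:[63/2,71/2] -> miss, prune
  N13 x:[100/3,113/3] y:[89/3,35] z:[65/2,38] -> hit [100/3,35] leaf, test {P1@t=101/3, P15(miss)}
  N15 x:[74/3,110/3] y:[26,91/3] z:[44,103/2] -> miss, prune

order=[0, 4, 7, 3, 5, 6, 13, 15]  |boxes|=8  |leaves|=1  hit=P1

== RESULT ==
1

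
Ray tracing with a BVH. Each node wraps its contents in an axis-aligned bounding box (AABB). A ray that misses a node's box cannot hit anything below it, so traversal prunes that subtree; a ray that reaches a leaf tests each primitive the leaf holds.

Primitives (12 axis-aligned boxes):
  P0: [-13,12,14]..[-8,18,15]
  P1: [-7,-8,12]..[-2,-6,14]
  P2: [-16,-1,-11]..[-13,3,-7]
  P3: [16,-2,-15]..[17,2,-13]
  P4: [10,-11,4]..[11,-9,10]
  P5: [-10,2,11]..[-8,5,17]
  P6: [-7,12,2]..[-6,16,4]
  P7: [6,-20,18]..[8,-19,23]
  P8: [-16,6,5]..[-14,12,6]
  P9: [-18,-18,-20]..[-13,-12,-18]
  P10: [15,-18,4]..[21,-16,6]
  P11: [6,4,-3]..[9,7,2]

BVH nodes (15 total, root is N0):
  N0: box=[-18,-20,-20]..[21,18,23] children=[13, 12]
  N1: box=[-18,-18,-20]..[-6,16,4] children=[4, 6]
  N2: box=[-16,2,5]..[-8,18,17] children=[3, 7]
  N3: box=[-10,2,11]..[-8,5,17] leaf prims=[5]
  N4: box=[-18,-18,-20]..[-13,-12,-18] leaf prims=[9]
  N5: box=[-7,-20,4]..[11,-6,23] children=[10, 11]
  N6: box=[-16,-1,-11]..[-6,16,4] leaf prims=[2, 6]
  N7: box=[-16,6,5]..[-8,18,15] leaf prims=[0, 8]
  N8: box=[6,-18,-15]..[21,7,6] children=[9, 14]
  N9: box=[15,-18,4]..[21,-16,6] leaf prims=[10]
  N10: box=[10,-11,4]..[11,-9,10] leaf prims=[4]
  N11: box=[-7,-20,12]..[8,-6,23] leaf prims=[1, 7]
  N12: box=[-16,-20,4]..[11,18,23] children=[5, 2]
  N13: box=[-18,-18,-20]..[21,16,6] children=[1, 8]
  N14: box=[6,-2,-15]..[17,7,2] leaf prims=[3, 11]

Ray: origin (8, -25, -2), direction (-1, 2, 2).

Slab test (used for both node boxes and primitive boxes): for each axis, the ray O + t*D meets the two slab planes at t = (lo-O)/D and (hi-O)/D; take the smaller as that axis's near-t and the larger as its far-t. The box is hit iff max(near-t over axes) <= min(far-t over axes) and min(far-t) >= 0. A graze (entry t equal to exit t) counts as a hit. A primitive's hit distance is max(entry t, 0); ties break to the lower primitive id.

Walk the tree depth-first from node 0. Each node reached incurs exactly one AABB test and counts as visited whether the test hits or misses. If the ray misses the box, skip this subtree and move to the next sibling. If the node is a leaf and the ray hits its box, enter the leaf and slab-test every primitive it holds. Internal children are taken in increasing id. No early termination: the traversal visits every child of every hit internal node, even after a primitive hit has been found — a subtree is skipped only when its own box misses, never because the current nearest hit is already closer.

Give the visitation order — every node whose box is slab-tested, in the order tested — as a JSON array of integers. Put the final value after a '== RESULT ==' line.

Walk:
N0 x:[-13,26] y:[5/2,43/2] z:[-9,25/2] -> hit [5/2,25/2], descend [12, 13]
  N12 x:[-3,24] y:[5/2,43/2] z:[3,25/2] -> hit [3,25/2], descend [2, 5]
    N2 x:[16,24] y:[27/2,43/2] z:[7/2,19/2] -> miss, prune
    N5 x:[-3,15] y:[5/2,19/2] z:[3,25/2] -> hit [3,19/2], descend [10, 11]
      N10 x:[-3,-2] y:[7,8] z:[3,6] -> miss, prune
      N11 x:[0,15] y:[5/2,19/2] z:[7,25/2] -> hit [7,19/2] leaf, test {P1(miss), P7(miss)}
  N13 x:[-13,26] y:[7/2,41/2] z:[-9,4] -> hit [7/2,4], descend [1, 8]
    N1 x:[14,26] y:[7/2,41/2] z:[-9,3] -> miss, prune
    N8 x:[-13,2] y:[7/2,16] z:[-13/2,4] -> miss, prune

Summary -> nodes [0, 12, 2, 5, 10, 11, 13, 1, 8]; box-tests=9; leaf-entries=1; first=miss

== RESULT ==
[0, 12, 2, 5, 10, 11, 13, 1, 8]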